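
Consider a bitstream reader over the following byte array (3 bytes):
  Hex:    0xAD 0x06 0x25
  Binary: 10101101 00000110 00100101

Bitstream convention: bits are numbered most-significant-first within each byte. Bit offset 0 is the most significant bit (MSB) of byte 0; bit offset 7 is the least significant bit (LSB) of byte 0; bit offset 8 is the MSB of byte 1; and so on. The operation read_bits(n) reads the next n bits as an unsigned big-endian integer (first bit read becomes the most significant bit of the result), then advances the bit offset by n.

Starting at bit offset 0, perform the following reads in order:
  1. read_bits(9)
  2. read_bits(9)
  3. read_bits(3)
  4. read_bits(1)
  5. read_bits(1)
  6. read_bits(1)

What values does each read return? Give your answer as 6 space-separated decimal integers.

Read 1: bits[0:9] width=9 -> value=346 (bin 101011010); offset now 9 = byte 1 bit 1; 15 bits remain
Read 2: bits[9:18] width=9 -> value=24 (bin 000011000); offset now 18 = byte 2 bit 2; 6 bits remain
Read 3: bits[18:21] width=3 -> value=4 (bin 100); offset now 21 = byte 2 bit 5; 3 bits remain
Read 4: bits[21:22] width=1 -> value=1 (bin 1); offset now 22 = byte 2 bit 6; 2 bits remain
Read 5: bits[22:23] width=1 -> value=0 (bin 0); offset now 23 = byte 2 bit 7; 1 bits remain
Read 6: bits[23:24] width=1 -> value=1 (bin 1); offset now 24 = byte 3 bit 0; 0 bits remain

Answer: 346 24 4 1 0 1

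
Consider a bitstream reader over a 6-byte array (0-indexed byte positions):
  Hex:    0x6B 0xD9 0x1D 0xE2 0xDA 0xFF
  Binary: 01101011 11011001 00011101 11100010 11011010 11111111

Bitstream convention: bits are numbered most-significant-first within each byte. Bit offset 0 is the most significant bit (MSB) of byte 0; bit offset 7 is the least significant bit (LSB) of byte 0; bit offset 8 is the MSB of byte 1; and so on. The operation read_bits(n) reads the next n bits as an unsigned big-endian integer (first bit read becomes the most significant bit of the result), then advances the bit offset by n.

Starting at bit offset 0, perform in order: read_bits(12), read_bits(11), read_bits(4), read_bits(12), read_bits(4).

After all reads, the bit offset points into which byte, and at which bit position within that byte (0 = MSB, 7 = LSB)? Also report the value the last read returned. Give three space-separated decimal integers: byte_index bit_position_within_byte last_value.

Answer: 5 3 7

Derivation:
Read 1: bits[0:12] width=12 -> value=1725 (bin 011010111101); offset now 12 = byte 1 bit 4; 36 bits remain
Read 2: bits[12:23] width=11 -> value=1166 (bin 10010001110); offset now 23 = byte 2 bit 7; 25 bits remain
Read 3: bits[23:27] width=4 -> value=15 (bin 1111); offset now 27 = byte 3 bit 3; 21 bits remain
Read 4: bits[27:39] width=12 -> value=365 (bin 000101101101); offset now 39 = byte 4 bit 7; 9 bits remain
Read 5: bits[39:43] width=4 -> value=7 (bin 0111); offset now 43 = byte 5 bit 3; 5 bits remain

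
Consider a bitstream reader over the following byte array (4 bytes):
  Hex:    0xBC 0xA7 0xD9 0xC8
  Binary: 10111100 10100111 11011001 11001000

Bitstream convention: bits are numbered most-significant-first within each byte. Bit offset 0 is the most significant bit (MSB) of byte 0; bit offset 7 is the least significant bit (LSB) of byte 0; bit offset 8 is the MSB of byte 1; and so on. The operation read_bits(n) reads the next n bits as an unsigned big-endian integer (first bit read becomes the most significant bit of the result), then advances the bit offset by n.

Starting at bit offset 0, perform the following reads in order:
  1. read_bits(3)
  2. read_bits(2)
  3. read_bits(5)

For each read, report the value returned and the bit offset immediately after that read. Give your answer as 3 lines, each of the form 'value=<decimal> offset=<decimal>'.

Read 1: bits[0:3] width=3 -> value=5 (bin 101); offset now 3 = byte 0 bit 3; 29 bits remain
Read 2: bits[3:5] width=2 -> value=3 (bin 11); offset now 5 = byte 0 bit 5; 27 bits remain
Read 3: bits[5:10] width=5 -> value=18 (bin 10010); offset now 10 = byte 1 bit 2; 22 bits remain

Answer: value=5 offset=3
value=3 offset=5
value=18 offset=10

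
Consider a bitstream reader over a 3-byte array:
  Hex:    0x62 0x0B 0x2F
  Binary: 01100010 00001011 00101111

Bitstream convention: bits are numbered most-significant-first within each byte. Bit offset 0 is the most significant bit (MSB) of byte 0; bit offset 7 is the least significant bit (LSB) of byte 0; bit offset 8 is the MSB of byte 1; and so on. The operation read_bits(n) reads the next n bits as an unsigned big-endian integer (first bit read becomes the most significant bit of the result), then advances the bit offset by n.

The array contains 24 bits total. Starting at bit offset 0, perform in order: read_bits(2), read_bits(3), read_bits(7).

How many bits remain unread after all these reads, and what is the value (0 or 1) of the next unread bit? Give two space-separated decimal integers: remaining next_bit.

Answer: 12 1

Derivation:
Read 1: bits[0:2] width=2 -> value=1 (bin 01); offset now 2 = byte 0 bit 2; 22 bits remain
Read 2: bits[2:5] width=3 -> value=4 (bin 100); offset now 5 = byte 0 bit 5; 19 bits remain
Read 3: bits[5:12] width=7 -> value=32 (bin 0100000); offset now 12 = byte 1 bit 4; 12 bits remain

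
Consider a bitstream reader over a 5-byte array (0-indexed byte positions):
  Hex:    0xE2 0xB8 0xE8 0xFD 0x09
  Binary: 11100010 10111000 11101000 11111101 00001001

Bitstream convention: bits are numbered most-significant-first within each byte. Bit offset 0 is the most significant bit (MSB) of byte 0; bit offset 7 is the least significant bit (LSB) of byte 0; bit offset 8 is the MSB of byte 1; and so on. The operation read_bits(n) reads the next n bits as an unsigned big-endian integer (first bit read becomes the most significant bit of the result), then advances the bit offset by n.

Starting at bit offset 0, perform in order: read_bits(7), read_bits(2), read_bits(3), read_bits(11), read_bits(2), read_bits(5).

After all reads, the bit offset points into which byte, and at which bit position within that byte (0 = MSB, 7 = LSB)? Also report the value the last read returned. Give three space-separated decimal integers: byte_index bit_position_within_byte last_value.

Answer: 3 6 31

Derivation:
Read 1: bits[0:7] width=7 -> value=113 (bin 1110001); offset now 7 = byte 0 bit 7; 33 bits remain
Read 2: bits[7:9] width=2 -> value=1 (bin 01); offset now 9 = byte 1 bit 1; 31 bits remain
Read 3: bits[9:12] width=3 -> value=3 (bin 011); offset now 12 = byte 1 bit 4; 28 bits remain
Read 4: bits[12:23] width=11 -> value=1140 (bin 10001110100); offset now 23 = byte 2 bit 7; 17 bits remain
Read 5: bits[23:25] width=2 -> value=1 (bin 01); offset now 25 = byte 3 bit 1; 15 bits remain
Read 6: bits[25:30] width=5 -> value=31 (bin 11111); offset now 30 = byte 3 bit 6; 10 bits remain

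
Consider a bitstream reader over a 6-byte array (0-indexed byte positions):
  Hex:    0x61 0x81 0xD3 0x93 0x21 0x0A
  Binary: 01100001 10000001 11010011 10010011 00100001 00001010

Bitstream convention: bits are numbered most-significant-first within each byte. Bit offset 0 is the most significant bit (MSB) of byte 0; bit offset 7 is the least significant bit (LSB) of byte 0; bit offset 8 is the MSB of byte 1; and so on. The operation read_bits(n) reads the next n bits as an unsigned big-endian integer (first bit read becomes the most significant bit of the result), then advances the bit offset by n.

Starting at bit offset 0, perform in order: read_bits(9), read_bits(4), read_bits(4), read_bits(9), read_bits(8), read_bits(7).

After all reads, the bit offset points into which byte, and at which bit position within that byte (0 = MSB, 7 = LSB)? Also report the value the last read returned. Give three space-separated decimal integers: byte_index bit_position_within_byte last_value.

Read 1: bits[0:9] width=9 -> value=195 (bin 011000011); offset now 9 = byte 1 bit 1; 39 bits remain
Read 2: bits[9:13] width=4 -> value=0 (bin 0000); offset now 13 = byte 1 bit 5; 35 bits remain
Read 3: bits[13:17] width=4 -> value=3 (bin 0011); offset now 17 = byte 2 bit 1; 31 bits remain
Read 4: bits[17:26] width=9 -> value=334 (bin 101001110); offset now 26 = byte 3 bit 2; 22 bits remain
Read 5: bits[26:34] width=8 -> value=76 (bin 01001100); offset now 34 = byte 4 bit 2; 14 bits remain
Read 6: bits[34:41] width=7 -> value=66 (bin 1000010); offset now 41 = byte 5 bit 1; 7 bits remain

Answer: 5 1 66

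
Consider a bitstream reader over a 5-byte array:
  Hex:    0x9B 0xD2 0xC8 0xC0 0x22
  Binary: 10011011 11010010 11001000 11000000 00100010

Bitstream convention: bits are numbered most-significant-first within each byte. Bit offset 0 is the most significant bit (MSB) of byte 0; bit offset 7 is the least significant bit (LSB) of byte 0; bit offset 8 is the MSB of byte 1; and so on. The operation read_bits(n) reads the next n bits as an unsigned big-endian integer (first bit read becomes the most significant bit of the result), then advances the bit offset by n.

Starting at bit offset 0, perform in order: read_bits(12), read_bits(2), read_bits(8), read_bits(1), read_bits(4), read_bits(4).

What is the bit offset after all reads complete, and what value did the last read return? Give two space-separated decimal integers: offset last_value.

Answer: 31 0

Derivation:
Read 1: bits[0:12] width=12 -> value=2493 (bin 100110111101); offset now 12 = byte 1 bit 4; 28 bits remain
Read 2: bits[12:14] width=2 -> value=0 (bin 00); offset now 14 = byte 1 bit 6; 26 bits remain
Read 3: bits[14:22] width=8 -> value=178 (bin 10110010); offset now 22 = byte 2 bit 6; 18 bits remain
Read 4: bits[22:23] width=1 -> value=0 (bin 0); offset now 23 = byte 2 bit 7; 17 bits remain
Read 5: bits[23:27] width=4 -> value=6 (bin 0110); offset now 27 = byte 3 bit 3; 13 bits remain
Read 6: bits[27:31] width=4 -> value=0 (bin 0000); offset now 31 = byte 3 bit 7; 9 bits remain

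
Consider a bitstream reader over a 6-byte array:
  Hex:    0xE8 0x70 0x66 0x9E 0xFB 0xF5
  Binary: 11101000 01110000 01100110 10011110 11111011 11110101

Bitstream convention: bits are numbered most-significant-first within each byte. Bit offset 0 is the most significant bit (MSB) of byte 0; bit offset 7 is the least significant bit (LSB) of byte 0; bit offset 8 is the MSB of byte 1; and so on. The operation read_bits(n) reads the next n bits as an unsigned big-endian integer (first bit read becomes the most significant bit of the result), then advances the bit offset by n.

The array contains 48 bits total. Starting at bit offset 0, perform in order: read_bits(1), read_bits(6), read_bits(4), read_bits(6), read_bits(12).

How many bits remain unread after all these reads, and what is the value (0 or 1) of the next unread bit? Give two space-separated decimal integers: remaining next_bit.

Read 1: bits[0:1] width=1 -> value=1 (bin 1); offset now 1 = byte 0 bit 1; 47 bits remain
Read 2: bits[1:7] width=6 -> value=52 (bin 110100); offset now 7 = byte 0 bit 7; 41 bits remain
Read 3: bits[7:11] width=4 -> value=3 (bin 0011); offset now 11 = byte 1 bit 3; 37 bits remain
Read 4: bits[11:17] width=6 -> value=32 (bin 100000); offset now 17 = byte 2 bit 1; 31 bits remain
Read 5: bits[17:29] width=12 -> value=3283 (bin 110011010011); offset now 29 = byte 3 bit 5; 19 bits remain

Answer: 19 1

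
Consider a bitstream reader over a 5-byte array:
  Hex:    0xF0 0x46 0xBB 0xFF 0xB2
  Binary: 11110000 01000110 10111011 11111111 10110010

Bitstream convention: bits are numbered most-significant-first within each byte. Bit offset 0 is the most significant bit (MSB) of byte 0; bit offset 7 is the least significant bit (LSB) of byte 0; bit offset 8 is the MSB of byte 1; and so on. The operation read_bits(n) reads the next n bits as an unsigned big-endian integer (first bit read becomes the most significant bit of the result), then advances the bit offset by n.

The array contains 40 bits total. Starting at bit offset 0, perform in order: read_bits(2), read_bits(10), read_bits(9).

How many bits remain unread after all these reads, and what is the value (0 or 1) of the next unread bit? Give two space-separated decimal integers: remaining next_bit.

Answer: 19 0

Derivation:
Read 1: bits[0:2] width=2 -> value=3 (bin 11); offset now 2 = byte 0 bit 2; 38 bits remain
Read 2: bits[2:12] width=10 -> value=772 (bin 1100000100); offset now 12 = byte 1 bit 4; 28 bits remain
Read 3: bits[12:21] width=9 -> value=215 (bin 011010111); offset now 21 = byte 2 bit 5; 19 bits remain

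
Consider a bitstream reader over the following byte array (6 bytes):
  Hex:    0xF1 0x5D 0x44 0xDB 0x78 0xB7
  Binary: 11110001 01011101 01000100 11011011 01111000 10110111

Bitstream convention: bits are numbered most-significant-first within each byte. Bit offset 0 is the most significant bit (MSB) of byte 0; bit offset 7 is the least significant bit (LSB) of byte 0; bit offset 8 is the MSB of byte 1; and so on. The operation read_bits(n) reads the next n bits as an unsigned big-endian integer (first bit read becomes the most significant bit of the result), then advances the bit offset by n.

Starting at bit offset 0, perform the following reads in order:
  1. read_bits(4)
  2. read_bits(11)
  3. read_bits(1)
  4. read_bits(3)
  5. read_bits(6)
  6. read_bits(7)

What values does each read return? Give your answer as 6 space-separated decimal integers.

Answer: 15 174 1 2 9 91

Derivation:
Read 1: bits[0:4] width=4 -> value=15 (bin 1111); offset now 4 = byte 0 bit 4; 44 bits remain
Read 2: bits[4:15] width=11 -> value=174 (bin 00010101110); offset now 15 = byte 1 bit 7; 33 bits remain
Read 3: bits[15:16] width=1 -> value=1 (bin 1); offset now 16 = byte 2 bit 0; 32 bits remain
Read 4: bits[16:19] width=3 -> value=2 (bin 010); offset now 19 = byte 2 bit 3; 29 bits remain
Read 5: bits[19:25] width=6 -> value=9 (bin 001001); offset now 25 = byte 3 bit 1; 23 bits remain
Read 6: bits[25:32] width=7 -> value=91 (bin 1011011); offset now 32 = byte 4 bit 0; 16 bits remain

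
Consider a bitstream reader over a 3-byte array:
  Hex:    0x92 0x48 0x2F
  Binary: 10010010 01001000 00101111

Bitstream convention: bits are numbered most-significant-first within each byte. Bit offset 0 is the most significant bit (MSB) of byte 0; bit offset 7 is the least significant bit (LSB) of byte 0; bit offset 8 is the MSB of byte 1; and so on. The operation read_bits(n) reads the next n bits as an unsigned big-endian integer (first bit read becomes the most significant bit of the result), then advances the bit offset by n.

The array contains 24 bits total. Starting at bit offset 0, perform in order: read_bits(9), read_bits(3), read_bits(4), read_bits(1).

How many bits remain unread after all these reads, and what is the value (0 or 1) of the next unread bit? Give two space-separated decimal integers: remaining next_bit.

Answer: 7 0

Derivation:
Read 1: bits[0:9] width=9 -> value=292 (bin 100100100); offset now 9 = byte 1 bit 1; 15 bits remain
Read 2: bits[9:12] width=3 -> value=4 (bin 100); offset now 12 = byte 1 bit 4; 12 bits remain
Read 3: bits[12:16] width=4 -> value=8 (bin 1000); offset now 16 = byte 2 bit 0; 8 bits remain
Read 4: bits[16:17] width=1 -> value=0 (bin 0); offset now 17 = byte 2 bit 1; 7 bits remain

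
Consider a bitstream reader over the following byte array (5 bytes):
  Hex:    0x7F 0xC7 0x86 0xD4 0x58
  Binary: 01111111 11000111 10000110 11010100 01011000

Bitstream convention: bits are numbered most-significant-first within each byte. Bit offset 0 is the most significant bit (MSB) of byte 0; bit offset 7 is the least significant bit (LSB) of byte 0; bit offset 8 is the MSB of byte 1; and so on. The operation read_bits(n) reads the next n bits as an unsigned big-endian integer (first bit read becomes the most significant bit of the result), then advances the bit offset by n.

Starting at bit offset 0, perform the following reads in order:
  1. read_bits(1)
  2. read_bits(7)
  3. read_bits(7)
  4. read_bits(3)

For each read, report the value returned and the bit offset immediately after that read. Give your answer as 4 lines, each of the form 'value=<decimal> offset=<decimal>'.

Read 1: bits[0:1] width=1 -> value=0 (bin 0); offset now 1 = byte 0 bit 1; 39 bits remain
Read 2: bits[1:8] width=7 -> value=127 (bin 1111111); offset now 8 = byte 1 bit 0; 32 bits remain
Read 3: bits[8:15] width=7 -> value=99 (bin 1100011); offset now 15 = byte 1 bit 7; 25 bits remain
Read 4: bits[15:18] width=3 -> value=6 (bin 110); offset now 18 = byte 2 bit 2; 22 bits remain

Answer: value=0 offset=1
value=127 offset=8
value=99 offset=15
value=6 offset=18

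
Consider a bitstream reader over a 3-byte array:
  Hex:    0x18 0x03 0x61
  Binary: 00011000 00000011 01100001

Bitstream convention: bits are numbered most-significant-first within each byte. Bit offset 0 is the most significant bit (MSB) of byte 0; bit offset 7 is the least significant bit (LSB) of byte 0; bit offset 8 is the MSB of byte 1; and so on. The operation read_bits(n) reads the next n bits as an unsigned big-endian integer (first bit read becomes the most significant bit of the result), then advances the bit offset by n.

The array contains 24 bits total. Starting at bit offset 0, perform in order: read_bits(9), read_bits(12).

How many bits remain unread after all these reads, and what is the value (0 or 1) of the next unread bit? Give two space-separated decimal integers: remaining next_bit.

Read 1: bits[0:9] width=9 -> value=48 (bin 000110000); offset now 9 = byte 1 bit 1; 15 bits remain
Read 2: bits[9:21] width=12 -> value=108 (bin 000001101100); offset now 21 = byte 2 bit 5; 3 bits remain

Answer: 3 0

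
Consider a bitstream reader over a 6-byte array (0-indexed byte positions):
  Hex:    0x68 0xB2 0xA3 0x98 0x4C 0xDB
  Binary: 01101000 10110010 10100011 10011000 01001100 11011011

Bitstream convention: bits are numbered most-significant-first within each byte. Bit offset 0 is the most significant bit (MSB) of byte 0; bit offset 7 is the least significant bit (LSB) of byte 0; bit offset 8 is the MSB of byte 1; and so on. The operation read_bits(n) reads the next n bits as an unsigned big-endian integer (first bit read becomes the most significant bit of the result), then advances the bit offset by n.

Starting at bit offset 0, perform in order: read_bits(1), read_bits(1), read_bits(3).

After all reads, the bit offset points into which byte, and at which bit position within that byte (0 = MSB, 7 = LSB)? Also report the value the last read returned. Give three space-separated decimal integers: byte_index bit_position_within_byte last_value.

Read 1: bits[0:1] width=1 -> value=0 (bin 0); offset now 1 = byte 0 bit 1; 47 bits remain
Read 2: bits[1:2] width=1 -> value=1 (bin 1); offset now 2 = byte 0 bit 2; 46 bits remain
Read 3: bits[2:5] width=3 -> value=5 (bin 101); offset now 5 = byte 0 bit 5; 43 bits remain

Answer: 0 5 5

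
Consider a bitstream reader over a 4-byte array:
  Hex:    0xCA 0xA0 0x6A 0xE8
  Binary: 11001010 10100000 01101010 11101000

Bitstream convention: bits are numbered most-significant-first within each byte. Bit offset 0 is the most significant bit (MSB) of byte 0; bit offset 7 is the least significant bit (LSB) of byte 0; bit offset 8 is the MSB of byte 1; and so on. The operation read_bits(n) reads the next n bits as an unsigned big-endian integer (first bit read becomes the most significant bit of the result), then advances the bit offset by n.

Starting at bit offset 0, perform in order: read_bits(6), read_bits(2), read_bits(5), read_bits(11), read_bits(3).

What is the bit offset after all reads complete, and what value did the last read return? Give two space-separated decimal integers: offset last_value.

Answer: 27 7

Derivation:
Read 1: bits[0:6] width=6 -> value=50 (bin 110010); offset now 6 = byte 0 bit 6; 26 bits remain
Read 2: bits[6:8] width=2 -> value=2 (bin 10); offset now 8 = byte 1 bit 0; 24 bits remain
Read 3: bits[8:13] width=5 -> value=20 (bin 10100); offset now 13 = byte 1 bit 5; 19 bits remain
Read 4: bits[13:24] width=11 -> value=106 (bin 00001101010); offset now 24 = byte 3 bit 0; 8 bits remain
Read 5: bits[24:27] width=3 -> value=7 (bin 111); offset now 27 = byte 3 bit 3; 5 bits remain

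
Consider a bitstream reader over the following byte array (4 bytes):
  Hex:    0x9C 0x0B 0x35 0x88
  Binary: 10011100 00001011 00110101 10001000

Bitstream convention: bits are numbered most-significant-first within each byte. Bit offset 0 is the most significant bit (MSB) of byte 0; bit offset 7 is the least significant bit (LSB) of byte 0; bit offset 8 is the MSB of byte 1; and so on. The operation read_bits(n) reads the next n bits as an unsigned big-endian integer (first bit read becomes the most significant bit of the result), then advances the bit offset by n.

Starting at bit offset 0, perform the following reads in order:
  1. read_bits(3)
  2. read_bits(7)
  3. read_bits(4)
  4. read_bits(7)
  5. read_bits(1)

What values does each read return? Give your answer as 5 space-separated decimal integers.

Answer: 4 112 2 102 1

Derivation:
Read 1: bits[0:3] width=3 -> value=4 (bin 100); offset now 3 = byte 0 bit 3; 29 bits remain
Read 2: bits[3:10] width=7 -> value=112 (bin 1110000); offset now 10 = byte 1 bit 2; 22 bits remain
Read 3: bits[10:14] width=4 -> value=2 (bin 0010); offset now 14 = byte 1 bit 6; 18 bits remain
Read 4: bits[14:21] width=7 -> value=102 (bin 1100110); offset now 21 = byte 2 bit 5; 11 bits remain
Read 5: bits[21:22] width=1 -> value=1 (bin 1); offset now 22 = byte 2 bit 6; 10 bits remain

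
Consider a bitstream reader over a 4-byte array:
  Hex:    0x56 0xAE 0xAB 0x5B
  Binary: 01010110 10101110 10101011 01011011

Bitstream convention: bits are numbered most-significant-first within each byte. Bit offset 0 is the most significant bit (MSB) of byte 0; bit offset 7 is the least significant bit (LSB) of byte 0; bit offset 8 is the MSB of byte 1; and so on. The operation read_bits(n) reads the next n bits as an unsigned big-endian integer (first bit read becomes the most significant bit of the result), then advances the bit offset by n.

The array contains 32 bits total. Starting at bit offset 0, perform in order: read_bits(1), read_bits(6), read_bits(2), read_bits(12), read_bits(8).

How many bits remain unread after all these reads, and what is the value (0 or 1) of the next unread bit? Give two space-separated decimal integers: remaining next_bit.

Answer: 3 0

Derivation:
Read 1: bits[0:1] width=1 -> value=0 (bin 0); offset now 1 = byte 0 bit 1; 31 bits remain
Read 2: bits[1:7] width=6 -> value=43 (bin 101011); offset now 7 = byte 0 bit 7; 25 bits remain
Read 3: bits[7:9] width=2 -> value=1 (bin 01); offset now 9 = byte 1 bit 1; 23 bits remain
Read 4: bits[9:21] width=12 -> value=1493 (bin 010111010101); offset now 21 = byte 2 bit 5; 11 bits remain
Read 5: bits[21:29] width=8 -> value=107 (bin 01101011); offset now 29 = byte 3 bit 5; 3 bits remain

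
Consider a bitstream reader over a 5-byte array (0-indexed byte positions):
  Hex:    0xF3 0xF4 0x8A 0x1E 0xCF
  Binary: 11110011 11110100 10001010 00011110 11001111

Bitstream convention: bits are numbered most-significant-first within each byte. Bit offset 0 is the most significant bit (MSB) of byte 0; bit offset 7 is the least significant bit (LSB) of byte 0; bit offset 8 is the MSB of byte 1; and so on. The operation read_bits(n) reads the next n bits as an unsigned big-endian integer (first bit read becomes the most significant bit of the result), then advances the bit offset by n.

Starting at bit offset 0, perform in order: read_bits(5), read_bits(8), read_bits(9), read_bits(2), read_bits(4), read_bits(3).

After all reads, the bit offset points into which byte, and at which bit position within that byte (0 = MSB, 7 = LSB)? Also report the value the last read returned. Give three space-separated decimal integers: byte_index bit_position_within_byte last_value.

Read 1: bits[0:5] width=5 -> value=30 (bin 11110); offset now 5 = byte 0 bit 5; 35 bits remain
Read 2: bits[5:13] width=8 -> value=126 (bin 01111110); offset now 13 = byte 1 bit 5; 27 bits remain
Read 3: bits[13:22] width=9 -> value=290 (bin 100100010); offset now 22 = byte 2 bit 6; 18 bits remain
Read 4: bits[22:24] width=2 -> value=2 (bin 10); offset now 24 = byte 3 bit 0; 16 bits remain
Read 5: bits[24:28] width=4 -> value=1 (bin 0001); offset now 28 = byte 3 bit 4; 12 bits remain
Read 6: bits[28:31] width=3 -> value=7 (bin 111); offset now 31 = byte 3 bit 7; 9 bits remain

Answer: 3 7 7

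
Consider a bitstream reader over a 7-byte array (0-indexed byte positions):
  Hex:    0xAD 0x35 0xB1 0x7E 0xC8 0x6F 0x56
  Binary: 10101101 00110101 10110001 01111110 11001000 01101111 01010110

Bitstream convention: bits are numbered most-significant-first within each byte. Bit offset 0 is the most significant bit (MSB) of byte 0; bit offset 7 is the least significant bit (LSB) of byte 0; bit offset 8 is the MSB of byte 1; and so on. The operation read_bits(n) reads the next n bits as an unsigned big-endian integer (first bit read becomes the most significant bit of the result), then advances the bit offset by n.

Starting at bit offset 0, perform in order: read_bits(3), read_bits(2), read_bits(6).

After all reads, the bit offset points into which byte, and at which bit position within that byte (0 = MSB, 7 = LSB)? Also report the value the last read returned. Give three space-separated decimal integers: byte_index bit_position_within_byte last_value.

Read 1: bits[0:3] width=3 -> value=5 (bin 101); offset now 3 = byte 0 bit 3; 53 bits remain
Read 2: bits[3:5] width=2 -> value=1 (bin 01); offset now 5 = byte 0 bit 5; 51 bits remain
Read 3: bits[5:11] width=6 -> value=41 (bin 101001); offset now 11 = byte 1 bit 3; 45 bits remain

Answer: 1 3 41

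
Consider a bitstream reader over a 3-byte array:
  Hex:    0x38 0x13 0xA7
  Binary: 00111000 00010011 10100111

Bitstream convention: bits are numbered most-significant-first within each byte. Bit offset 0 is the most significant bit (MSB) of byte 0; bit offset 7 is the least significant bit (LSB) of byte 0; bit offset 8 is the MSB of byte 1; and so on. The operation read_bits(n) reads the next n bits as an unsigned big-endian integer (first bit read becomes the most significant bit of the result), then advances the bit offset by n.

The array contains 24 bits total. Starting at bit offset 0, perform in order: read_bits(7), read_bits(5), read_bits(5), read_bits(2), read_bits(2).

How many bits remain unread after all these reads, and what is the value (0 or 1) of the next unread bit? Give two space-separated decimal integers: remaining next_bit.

Read 1: bits[0:7] width=7 -> value=28 (bin 0011100); offset now 7 = byte 0 bit 7; 17 bits remain
Read 2: bits[7:12] width=5 -> value=1 (bin 00001); offset now 12 = byte 1 bit 4; 12 bits remain
Read 3: bits[12:17] width=5 -> value=7 (bin 00111); offset now 17 = byte 2 bit 1; 7 bits remain
Read 4: bits[17:19] width=2 -> value=1 (bin 01); offset now 19 = byte 2 bit 3; 5 bits remain
Read 5: bits[19:21] width=2 -> value=0 (bin 00); offset now 21 = byte 2 bit 5; 3 bits remain

Answer: 3 1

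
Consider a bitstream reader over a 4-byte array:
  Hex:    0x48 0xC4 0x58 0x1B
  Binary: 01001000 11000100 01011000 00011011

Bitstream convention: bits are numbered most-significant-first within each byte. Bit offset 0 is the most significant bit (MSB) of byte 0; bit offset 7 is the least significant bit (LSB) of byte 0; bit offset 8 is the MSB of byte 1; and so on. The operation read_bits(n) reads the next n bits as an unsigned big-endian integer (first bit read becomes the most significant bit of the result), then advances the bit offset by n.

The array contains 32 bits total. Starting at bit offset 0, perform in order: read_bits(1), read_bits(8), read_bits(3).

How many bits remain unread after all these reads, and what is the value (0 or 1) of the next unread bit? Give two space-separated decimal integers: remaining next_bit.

Answer: 20 0

Derivation:
Read 1: bits[0:1] width=1 -> value=0 (bin 0); offset now 1 = byte 0 bit 1; 31 bits remain
Read 2: bits[1:9] width=8 -> value=145 (bin 10010001); offset now 9 = byte 1 bit 1; 23 bits remain
Read 3: bits[9:12] width=3 -> value=4 (bin 100); offset now 12 = byte 1 bit 4; 20 bits remain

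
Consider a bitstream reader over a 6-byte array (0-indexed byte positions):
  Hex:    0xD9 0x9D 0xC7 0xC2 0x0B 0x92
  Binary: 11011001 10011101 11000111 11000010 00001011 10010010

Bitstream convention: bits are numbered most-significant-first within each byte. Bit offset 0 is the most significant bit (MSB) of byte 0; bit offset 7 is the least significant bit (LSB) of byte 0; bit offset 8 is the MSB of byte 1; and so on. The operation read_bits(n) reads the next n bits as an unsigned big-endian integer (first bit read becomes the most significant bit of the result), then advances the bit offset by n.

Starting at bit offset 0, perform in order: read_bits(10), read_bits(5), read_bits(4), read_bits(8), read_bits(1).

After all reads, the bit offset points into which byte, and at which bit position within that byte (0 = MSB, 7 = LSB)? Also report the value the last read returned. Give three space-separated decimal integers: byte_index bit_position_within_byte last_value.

Answer: 3 4 0

Derivation:
Read 1: bits[0:10] width=10 -> value=870 (bin 1101100110); offset now 10 = byte 1 bit 2; 38 bits remain
Read 2: bits[10:15] width=5 -> value=14 (bin 01110); offset now 15 = byte 1 bit 7; 33 bits remain
Read 3: bits[15:19] width=4 -> value=14 (bin 1110); offset now 19 = byte 2 bit 3; 29 bits remain
Read 4: bits[19:27] width=8 -> value=62 (bin 00111110); offset now 27 = byte 3 bit 3; 21 bits remain
Read 5: bits[27:28] width=1 -> value=0 (bin 0); offset now 28 = byte 3 bit 4; 20 bits remain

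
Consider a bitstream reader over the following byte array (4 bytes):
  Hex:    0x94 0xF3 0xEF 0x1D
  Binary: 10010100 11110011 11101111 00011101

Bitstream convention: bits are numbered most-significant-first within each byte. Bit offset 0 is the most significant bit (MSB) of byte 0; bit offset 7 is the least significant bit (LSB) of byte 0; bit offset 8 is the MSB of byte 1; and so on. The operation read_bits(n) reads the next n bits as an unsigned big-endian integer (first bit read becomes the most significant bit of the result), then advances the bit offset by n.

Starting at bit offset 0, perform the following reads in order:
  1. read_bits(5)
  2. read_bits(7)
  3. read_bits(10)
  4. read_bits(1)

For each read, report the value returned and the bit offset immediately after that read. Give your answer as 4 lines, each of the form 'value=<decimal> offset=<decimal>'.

Answer: value=18 offset=5
value=79 offset=12
value=251 offset=22
value=1 offset=23

Derivation:
Read 1: bits[0:5] width=5 -> value=18 (bin 10010); offset now 5 = byte 0 bit 5; 27 bits remain
Read 2: bits[5:12] width=7 -> value=79 (bin 1001111); offset now 12 = byte 1 bit 4; 20 bits remain
Read 3: bits[12:22] width=10 -> value=251 (bin 0011111011); offset now 22 = byte 2 bit 6; 10 bits remain
Read 4: bits[22:23] width=1 -> value=1 (bin 1); offset now 23 = byte 2 bit 7; 9 bits remain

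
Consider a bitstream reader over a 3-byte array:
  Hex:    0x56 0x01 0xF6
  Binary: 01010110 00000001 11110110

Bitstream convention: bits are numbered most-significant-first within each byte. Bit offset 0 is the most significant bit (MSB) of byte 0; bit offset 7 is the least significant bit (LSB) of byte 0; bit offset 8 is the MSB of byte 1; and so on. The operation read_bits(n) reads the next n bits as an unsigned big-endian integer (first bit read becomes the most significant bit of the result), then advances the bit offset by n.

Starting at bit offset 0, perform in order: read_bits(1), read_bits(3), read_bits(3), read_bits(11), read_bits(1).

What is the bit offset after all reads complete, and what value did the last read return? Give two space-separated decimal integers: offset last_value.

Read 1: bits[0:1] width=1 -> value=0 (bin 0); offset now 1 = byte 0 bit 1; 23 bits remain
Read 2: bits[1:4] width=3 -> value=5 (bin 101); offset now 4 = byte 0 bit 4; 20 bits remain
Read 3: bits[4:7] width=3 -> value=3 (bin 011); offset now 7 = byte 0 bit 7; 17 bits remain
Read 4: bits[7:18] width=11 -> value=7 (bin 00000000111); offset now 18 = byte 2 bit 2; 6 bits remain
Read 5: bits[18:19] width=1 -> value=1 (bin 1); offset now 19 = byte 2 bit 3; 5 bits remain

Answer: 19 1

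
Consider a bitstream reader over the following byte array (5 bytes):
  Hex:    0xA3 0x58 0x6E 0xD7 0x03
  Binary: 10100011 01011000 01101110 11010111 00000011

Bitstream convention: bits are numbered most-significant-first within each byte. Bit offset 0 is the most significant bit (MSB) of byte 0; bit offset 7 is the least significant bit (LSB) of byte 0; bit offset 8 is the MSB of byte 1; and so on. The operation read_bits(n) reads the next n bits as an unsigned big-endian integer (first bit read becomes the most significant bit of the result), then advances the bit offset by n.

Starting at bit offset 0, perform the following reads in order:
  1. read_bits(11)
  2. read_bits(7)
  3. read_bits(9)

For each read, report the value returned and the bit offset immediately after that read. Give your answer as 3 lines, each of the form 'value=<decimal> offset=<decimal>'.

Read 1: bits[0:11] width=11 -> value=1306 (bin 10100011010); offset now 11 = byte 1 bit 3; 29 bits remain
Read 2: bits[11:18] width=7 -> value=97 (bin 1100001); offset now 18 = byte 2 bit 2; 22 bits remain
Read 3: bits[18:27] width=9 -> value=374 (bin 101110110); offset now 27 = byte 3 bit 3; 13 bits remain

Answer: value=1306 offset=11
value=97 offset=18
value=374 offset=27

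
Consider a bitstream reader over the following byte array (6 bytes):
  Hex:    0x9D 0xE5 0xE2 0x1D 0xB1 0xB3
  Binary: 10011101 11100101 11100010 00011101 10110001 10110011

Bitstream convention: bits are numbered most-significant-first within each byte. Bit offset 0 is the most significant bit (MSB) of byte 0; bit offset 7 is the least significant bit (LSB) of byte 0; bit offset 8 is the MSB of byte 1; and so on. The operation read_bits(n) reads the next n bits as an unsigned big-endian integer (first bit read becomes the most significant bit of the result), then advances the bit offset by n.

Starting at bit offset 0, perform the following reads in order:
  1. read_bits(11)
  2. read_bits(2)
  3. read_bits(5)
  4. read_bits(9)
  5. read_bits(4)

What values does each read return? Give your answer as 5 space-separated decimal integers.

Read 1: bits[0:11] width=11 -> value=1263 (bin 10011101111); offset now 11 = byte 1 bit 3; 37 bits remain
Read 2: bits[11:13] width=2 -> value=0 (bin 00); offset now 13 = byte 1 bit 5; 35 bits remain
Read 3: bits[13:18] width=5 -> value=23 (bin 10111); offset now 18 = byte 2 bit 2; 30 bits remain
Read 4: bits[18:27] width=9 -> value=272 (bin 100010000); offset now 27 = byte 3 bit 3; 21 bits remain
Read 5: bits[27:31] width=4 -> value=14 (bin 1110); offset now 31 = byte 3 bit 7; 17 bits remain

Answer: 1263 0 23 272 14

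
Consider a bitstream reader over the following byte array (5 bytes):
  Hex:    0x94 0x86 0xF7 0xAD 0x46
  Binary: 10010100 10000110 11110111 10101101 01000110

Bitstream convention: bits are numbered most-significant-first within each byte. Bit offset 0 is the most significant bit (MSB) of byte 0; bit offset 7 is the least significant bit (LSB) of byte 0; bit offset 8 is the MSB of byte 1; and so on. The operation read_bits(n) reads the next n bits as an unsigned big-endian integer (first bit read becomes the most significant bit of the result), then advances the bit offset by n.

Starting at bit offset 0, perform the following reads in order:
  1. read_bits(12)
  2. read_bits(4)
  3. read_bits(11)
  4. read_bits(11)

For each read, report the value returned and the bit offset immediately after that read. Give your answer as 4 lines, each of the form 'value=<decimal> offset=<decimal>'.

Answer: value=2376 offset=12
value=6 offset=16
value=1981 offset=27
value=849 offset=38

Derivation:
Read 1: bits[0:12] width=12 -> value=2376 (bin 100101001000); offset now 12 = byte 1 bit 4; 28 bits remain
Read 2: bits[12:16] width=4 -> value=6 (bin 0110); offset now 16 = byte 2 bit 0; 24 bits remain
Read 3: bits[16:27] width=11 -> value=1981 (bin 11110111101); offset now 27 = byte 3 bit 3; 13 bits remain
Read 4: bits[27:38] width=11 -> value=849 (bin 01101010001); offset now 38 = byte 4 bit 6; 2 bits remain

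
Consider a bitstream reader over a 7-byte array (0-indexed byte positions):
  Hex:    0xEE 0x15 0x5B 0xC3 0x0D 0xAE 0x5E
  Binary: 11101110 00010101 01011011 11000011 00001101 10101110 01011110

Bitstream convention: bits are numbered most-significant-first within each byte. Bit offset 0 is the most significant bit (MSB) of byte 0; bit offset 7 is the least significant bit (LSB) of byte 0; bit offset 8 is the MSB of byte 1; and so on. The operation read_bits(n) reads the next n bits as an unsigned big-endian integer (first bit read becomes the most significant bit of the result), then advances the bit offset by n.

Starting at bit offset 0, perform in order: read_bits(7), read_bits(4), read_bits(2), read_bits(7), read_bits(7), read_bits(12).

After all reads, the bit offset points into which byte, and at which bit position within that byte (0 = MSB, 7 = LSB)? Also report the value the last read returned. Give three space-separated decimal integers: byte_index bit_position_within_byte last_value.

Read 1: bits[0:7] width=7 -> value=119 (bin 1110111); offset now 7 = byte 0 bit 7; 49 bits remain
Read 2: bits[7:11] width=4 -> value=0 (bin 0000); offset now 11 = byte 1 bit 3; 45 bits remain
Read 3: bits[11:13] width=2 -> value=2 (bin 10); offset now 13 = byte 1 bit 5; 43 bits remain
Read 4: bits[13:20] width=7 -> value=85 (bin 1010101); offset now 20 = byte 2 bit 4; 36 bits remain
Read 5: bits[20:27] width=7 -> value=94 (bin 1011110); offset now 27 = byte 3 bit 3; 29 bits remain
Read 6: bits[27:39] width=12 -> value=390 (bin 000110000110); offset now 39 = byte 4 bit 7; 17 bits remain

Answer: 4 7 390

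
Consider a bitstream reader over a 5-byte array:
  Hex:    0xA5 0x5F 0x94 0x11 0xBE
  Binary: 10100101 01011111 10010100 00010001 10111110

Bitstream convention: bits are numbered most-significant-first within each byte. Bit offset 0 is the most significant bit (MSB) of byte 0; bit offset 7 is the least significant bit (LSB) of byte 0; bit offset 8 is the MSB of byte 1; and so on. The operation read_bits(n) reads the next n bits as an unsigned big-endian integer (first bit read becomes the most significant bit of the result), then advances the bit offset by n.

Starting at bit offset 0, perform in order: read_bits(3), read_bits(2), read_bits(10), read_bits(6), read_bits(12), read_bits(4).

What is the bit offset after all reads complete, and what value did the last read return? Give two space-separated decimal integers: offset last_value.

Read 1: bits[0:3] width=3 -> value=5 (bin 101); offset now 3 = byte 0 bit 3; 37 bits remain
Read 2: bits[3:5] width=2 -> value=0 (bin 00); offset now 5 = byte 0 bit 5; 35 bits remain
Read 3: bits[5:15] width=10 -> value=687 (bin 1010101111); offset now 15 = byte 1 bit 7; 25 bits remain
Read 4: bits[15:21] width=6 -> value=50 (bin 110010); offset now 21 = byte 2 bit 5; 19 bits remain
Read 5: bits[21:33] width=12 -> value=2083 (bin 100000100011); offset now 33 = byte 4 bit 1; 7 bits remain
Read 6: bits[33:37] width=4 -> value=7 (bin 0111); offset now 37 = byte 4 bit 5; 3 bits remain

Answer: 37 7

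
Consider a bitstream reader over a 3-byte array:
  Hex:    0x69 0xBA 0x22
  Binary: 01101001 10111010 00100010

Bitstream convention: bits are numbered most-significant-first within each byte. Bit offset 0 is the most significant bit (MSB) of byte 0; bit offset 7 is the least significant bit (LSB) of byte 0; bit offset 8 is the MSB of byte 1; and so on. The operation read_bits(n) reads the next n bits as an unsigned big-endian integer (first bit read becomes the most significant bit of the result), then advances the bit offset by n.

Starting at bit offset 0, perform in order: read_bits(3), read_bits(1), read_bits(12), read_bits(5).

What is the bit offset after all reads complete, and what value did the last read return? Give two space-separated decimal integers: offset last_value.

Read 1: bits[0:3] width=3 -> value=3 (bin 011); offset now 3 = byte 0 bit 3; 21 bits remain
Read 2: bits[3:4] width=1 -> value=0 (bin 0); offset now 4 = byte 0 bit 4; 20 bits remain
Read 3: bits[4:16] width=12 -> value=2490 (bin 100110111010); offset now 16 = byte 2 bit 0; 8 bits remain
Read 4: bits[16:21] width=5 -> value=4 (bin 00100); offset now 21 = byte 2 bit 5; 3 bits remain

Answer: 21 4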